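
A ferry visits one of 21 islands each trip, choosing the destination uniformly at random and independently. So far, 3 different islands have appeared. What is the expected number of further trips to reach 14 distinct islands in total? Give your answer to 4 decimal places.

18.9473

The wait to go from k to k+1 distinct islands is geometric with mean 21/(21-k).
Sum over k = 3,...,13: E = 21/18 + 21/17 + 21/16 + ... + 21/9 + 21/8 = 18.94727.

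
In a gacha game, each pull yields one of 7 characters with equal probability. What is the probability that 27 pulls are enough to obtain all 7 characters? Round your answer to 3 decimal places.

By inclusion–exclusion over which characters are missing,
P(all seen) = Σ_{j=0}^{7} (-1)^j C(7,j)((7-j)/7)^27
= 1.0000 - 0.1090 + 0.0024 - 0.0000 + 0.0000 - 0.0000 + 0.0000 - 0.0000
= 0.8933.

0.893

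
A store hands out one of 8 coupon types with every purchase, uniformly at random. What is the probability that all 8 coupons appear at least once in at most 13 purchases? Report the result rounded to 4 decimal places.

0.1393

Let A_i be the event that coupon i is missing after 13 purchases. By inclusion–exclusion on the A_i,
P(all seen) = Σ_{j=0}^{8} (-1)^j C(8,j)((8-j)/8)^13
= 1.00000 - 1.40992 + 0.66520 - 0.12434 + 0.00854 - 0.00016 + 0.00000 - 0.00000 + 0.00000
= 0.13932.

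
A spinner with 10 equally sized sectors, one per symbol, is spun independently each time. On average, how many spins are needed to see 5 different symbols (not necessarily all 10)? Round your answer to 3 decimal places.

With k distinct symbols already seen, the next new one arrives after an expected 10/(10-k) spins.
Sum over k = 0,...,4: E = 10/10 + 10/9 + 10/8 + 10/7 + 10/6 = 6.4563.

6.456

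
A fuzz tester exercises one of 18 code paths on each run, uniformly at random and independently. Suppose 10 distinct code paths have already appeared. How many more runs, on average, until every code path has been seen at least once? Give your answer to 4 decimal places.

48.9214

The wait to go from k to k+1 distinct code paths is geometric with mean 18/(18-k).
Sum over k = 10,...,17: E = 18/8 + 18/7 + 18/6 + ... + 18/2 + 18/1 = 48.92143.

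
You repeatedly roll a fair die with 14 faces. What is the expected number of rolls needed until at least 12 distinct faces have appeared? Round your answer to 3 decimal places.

24.522

Going from k to k+1 distinct takes a geometric number of rolls with mean 14/(14-k).
Sum over k = 0,...,11: E = 14/14 + 14/13 + 14/12 + ... + 14/4 + 14/3 = 24.5219.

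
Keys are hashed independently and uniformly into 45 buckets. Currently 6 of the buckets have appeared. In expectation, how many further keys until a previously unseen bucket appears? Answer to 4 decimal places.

1.1538

The number of keys until the next new bucket is geometric with success probability 39/45, so its mean is 45/39.
E = 45/39 = 1.15385.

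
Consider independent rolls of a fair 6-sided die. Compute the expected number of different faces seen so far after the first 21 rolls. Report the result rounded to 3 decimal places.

5.870

For each face, P(seen in 21 rolls) = 1 - (5/6)^21 = 0.9783.
By linearity of expectation, E[distinct seen] = 6·(1 - (5/6)^21) = 5.8696.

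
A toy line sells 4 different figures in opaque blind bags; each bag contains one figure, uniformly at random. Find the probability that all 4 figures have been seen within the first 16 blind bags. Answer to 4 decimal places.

0.9600

By inclusion–exclusion over which figures are missing,
P(all seen) = Σ_{j=0}^{4} (-1)^j C(4,j)((4-j)/4)^16
= 1.00000 - 0.04009 + 0.00009 - 0.00000 + 0.00000
= 0.96000.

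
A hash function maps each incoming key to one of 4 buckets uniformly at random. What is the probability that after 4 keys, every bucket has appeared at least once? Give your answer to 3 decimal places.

Let A_i be the event that bucket i is missing after 4 keys. By inclusion–exclusion on the A_i,
P(all seen) = Σ_{j=0}^{4} (-1)^j C(4,j)((4-j)/4)^4
= 1.0000 - 1.2656 + 0.3750 - 0.0156 + 0.0000
= 0.0938.

0.094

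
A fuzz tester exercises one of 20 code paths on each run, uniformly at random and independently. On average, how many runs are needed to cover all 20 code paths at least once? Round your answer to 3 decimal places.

71.955

After k distinct code paths have appeared, the next run gives a new one with probability (20-k)/20, so the expected wait for the (k+1)-th is 20/(20-k).
E[T] = 20/20 + 20/19 + 20/18 + ... + 20/2 + 20/1 = 20·H_{20}.
H_{20} = 3.5977, so E[T] = 71.9548.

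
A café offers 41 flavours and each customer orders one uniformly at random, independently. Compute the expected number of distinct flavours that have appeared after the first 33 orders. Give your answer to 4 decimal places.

For each flavour, P(seen in 33 orders) = 1 - (40/41)^33 = 0.55730.
By linearity of expectation, E[distinct seen] = 41·(1 - (40/41)^33) = 22.84918.

22.8492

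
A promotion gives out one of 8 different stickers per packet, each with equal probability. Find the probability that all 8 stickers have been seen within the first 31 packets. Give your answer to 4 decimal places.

Let A_i be the event that sticker i is missing after 31 packets. By inclusion–exclusion on the A_i,
P(all seen) = Σ_{j=0}^{8} (-1)^j C(8,j)((8-j)/8)^31
= 1.00000 - 0.12745 + 0.00375 - 0.00003 + 0.00000 - 0.00000 + 0.00000 - 0.00000 + 0.00000
= 0.87627.

0.8763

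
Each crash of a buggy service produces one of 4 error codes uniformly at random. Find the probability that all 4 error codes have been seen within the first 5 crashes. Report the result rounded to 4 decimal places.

Let A_i be the event that error code i is missing after 5 crashes. By inclusion–exclusion on the A_i,
P(all seen) = Σ_{j=0}^{4} (-1)^j C(4,j)((4-j)/4)^5
= 1.00000 - 0.94922 + 0.18750 - 0.00391 + 0.00000
= 0.23438.

0.2344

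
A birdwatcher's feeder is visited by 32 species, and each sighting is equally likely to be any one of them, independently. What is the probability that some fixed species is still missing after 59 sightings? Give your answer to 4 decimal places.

0.1536

On each sighting the fixed species fails to appear with probability 31/32.
P(still missing after 59) = (31/32)^59 = 0.15364.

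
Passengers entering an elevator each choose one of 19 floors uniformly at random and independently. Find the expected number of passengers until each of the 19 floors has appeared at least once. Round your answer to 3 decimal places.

The wait to go from k to k+1 distinct floors is geometric with mean 19/(19-k).
E[T] = 19/19 + 19/18 + 19/17 + ... + 19/2 + 19/1 = 19·H_{19}.
H_{19} = 3.5477, so E[T] = 67.4071.

67.407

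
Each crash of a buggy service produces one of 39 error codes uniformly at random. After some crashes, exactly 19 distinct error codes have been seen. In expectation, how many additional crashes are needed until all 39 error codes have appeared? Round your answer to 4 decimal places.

140.3118

With k distinct error codes already seen, the next new one takes an expected 39/(39-k) crashes.
Sum over k = 19,...,38: E = 39/20 + 39/19 + 39/18 + ... + 39/2 + 39/1 = 140.31185.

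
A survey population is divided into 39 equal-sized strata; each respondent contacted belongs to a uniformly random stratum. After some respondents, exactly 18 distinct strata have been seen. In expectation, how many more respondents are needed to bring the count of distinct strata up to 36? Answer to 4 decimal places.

The wait to go from k to k+1 distinct strata is geometric with mean 39/(39-k).
Sum over k = 18,...,35: E = 39/21 + 39/20 + 39/19 + ... + 39/5 + 39/4 = 70.66899.

70.6690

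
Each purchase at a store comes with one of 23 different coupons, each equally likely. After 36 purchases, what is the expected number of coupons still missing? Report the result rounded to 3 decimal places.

For each coupon, P(unseen after 36) = (22/23)^36 = 0.2018.
By linearity of expectation, E[unseen] = 23·(22/23)^36 = 4.6424.

4.642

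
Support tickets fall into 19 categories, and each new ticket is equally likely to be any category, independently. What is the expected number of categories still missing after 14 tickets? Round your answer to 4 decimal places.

8.9129

For each category, P(unseen after 14) = (18/19)^14 = 0.46910.
By linearity of expectation, E[unseen] = 19·(18/19)^14 = 8.91288.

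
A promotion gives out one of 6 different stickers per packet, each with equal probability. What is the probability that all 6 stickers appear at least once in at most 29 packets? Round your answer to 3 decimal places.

Let A_i be the event that sticker i is missing after 29 packets. By inclusion–exclusion on the A_i,
P(all seen) = Σ_{j=0}^{6} (-1)^j C(6,j)((6-j)/6)^29
= 1.0000 - 0.0303 + 0.0001 - 0.0000 + 0.0000 - 0.0000 + 0.0000
= 0.9698.

0.970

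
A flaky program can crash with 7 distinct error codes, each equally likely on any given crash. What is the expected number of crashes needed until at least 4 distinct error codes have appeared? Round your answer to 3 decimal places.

5.317

With k distinct error codes already seen, the next new one arrives after an expected 7/(7-k) crashes.
Sum over k = 0,...,3: E = 7/7 + 7/6 + 7/5 + 7/4 = 5.3167.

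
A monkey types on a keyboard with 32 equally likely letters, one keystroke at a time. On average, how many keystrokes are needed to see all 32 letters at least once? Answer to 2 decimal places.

129.87

The wait to go from k to k+1 distinct letters is geometric with mean 32/(32-k).
E[T] = 32/32 + 32/31 + 32/30 + ... + 32/2 + 32/1 = 32·H_{32}.
H_{32} = 4.058, so E[T] = 129.872.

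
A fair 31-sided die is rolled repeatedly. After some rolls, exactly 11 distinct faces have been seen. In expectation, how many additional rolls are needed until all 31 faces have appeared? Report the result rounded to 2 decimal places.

From k distinct to k+1 distinct takes on average 31/(31-k) rolls.
Sum over k = 11,...,30: E = 31/20 + 31/19 + 31/18 + ... + 31/2 + 31/1 = 111.530.

111.53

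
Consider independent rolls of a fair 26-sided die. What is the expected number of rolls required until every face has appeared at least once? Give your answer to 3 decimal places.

100.215

Split into phases: going from k distinct to k+1 distinct takes on average 26/(26-k) rolls.
E[T] = 26/26 + 26/25 + 26/24 + ... + 26/2 + 26/1 = 26·H_{26}.
H_{26} = 3.8544, so E[T] = 100.2149.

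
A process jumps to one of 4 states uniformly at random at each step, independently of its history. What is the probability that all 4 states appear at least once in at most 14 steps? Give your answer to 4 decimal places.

Let A_i be the event that state i is missing after 14 steps. By inclusion–exclusion on the A_i,
P(all seen) = Σ_{j=0}^{4} (-1)^j C(4,j)((4-j)/4)^14
= 1.00000 - 0.07127 + 0.00037 - 0.00000 + 0.00000
= 0.92909.

0.9291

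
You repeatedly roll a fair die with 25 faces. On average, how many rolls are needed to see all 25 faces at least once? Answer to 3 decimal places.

95.399

After k distinct faces have appeared, the next roll gives a new one with probability (25-k)/25, so the expected wait for the (k+1)-th is 25/(25-k).
E[T] = 25/25 + 25/24 + 25/23 + ... + 25/2 + 25/1 = 25·H_{25}.
H_{25} = 3.8160, so E[T] = 95.3990.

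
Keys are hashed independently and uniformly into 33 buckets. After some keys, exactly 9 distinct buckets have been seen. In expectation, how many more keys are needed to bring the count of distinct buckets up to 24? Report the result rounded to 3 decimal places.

31.251

The wait to go from k to k+1 distinct buckets is geometric with mean 33/(33-k).
Sum over k = 9,...,23: E = 33/24 + 33/23 + 33/22 + ... + 33/11 + 33/10 = 31.2507.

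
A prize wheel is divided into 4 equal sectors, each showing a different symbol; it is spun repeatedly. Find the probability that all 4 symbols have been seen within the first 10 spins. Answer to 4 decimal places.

0.7806

By inclusion–exclusion over which symbols are missing,
P(all seen) = Σ_{j=0}^{4} (-1)^j C(4,j)((4-j)/4)^10
= 1.00000 - 0.22525 + 0.00586 - 0.00000 + 0.00000
= 0.78060.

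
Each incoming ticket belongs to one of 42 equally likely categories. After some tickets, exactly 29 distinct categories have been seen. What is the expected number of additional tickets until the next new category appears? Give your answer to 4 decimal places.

The number of tickets until the next new category is geometric with success probability 13/42, so its mean is 42/13.
E = 42/13 = 3.23077.

3.2308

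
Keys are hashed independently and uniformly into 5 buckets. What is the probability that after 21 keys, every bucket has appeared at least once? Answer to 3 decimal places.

Let A_i be the event that bucket i is missing after 21 keys. By inclusion–exclusion on the A_i,
P(all seen) = Σ_{j=0}^{5} (-1)^j C(5,j)((5-j)/5)^21
= 1.0000 - 0.0461 + 0.0002 - 0.0000 + 0.0000 - 0.0000
= 0.9541.

0.954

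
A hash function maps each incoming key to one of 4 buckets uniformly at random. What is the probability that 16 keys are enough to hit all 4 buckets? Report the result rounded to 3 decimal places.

0.960

Let A_i be the event that bucket i is missing after 16 keys. By inclusion–exclusion on the A_i,
P(all seen) = Σ_{j=0}^{4} (-1)^j C(4,j)((4-j)/4)^16
= 1.0000 - 0.0401 + 0.0001 - 0.0000 + 0.0000
= 0.9600.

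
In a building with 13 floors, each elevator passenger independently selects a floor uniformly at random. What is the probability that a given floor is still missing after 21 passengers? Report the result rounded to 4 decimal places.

Each passenger misses the fixed floor with probability (13-1)/13 = 12/13, independently.
P(still missing after 21) = (12/13)^21 = 0.18621.

0.1862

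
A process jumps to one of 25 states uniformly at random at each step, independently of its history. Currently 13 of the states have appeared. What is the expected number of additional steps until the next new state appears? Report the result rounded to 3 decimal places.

2.083

The number of steps until the next new state is geometric with success probability 12/25, so its mean is 25/12.
E = 25/12 = 2.0833.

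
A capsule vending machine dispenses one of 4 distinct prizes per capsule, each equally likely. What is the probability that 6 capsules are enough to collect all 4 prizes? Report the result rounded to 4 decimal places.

0.3809

By inclusion–exclusion over which prizes are missing,
P(all seen) = Σ_{j=0}^{4} (-1)^j C(4,j)((4-j)/4)^6
= 1.00000 - 0.71191 + 0.09375 - 0.00098 + 0.00000
= 0.38086.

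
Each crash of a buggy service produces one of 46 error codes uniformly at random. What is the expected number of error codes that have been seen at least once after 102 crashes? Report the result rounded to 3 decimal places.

For each error code, P(seen in 102 crashes) = 1 - (45/46)^102 = 0.8937.
By linearity of expectation, E[distinct seen] = 46·(1 - (45/46)^102) = 41.1120.

41.112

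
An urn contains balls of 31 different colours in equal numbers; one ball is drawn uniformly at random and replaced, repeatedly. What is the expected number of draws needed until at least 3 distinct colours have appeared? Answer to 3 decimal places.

3.102

Going from k to k+1 distinct takes a geometric number of draws with mean 31/(31-k).
Sum over k = 0,...,2: E = 31/31 + 31/30 + 31/29 = 3.1023.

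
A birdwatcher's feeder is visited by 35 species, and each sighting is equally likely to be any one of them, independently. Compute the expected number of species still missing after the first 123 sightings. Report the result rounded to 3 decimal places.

For each species, P(unseen after 123) = (34/35)^123 = 0.0283.
By linearity of expectation, E[unseen] = 35·(34/35)^123 = 0.9899.

0.990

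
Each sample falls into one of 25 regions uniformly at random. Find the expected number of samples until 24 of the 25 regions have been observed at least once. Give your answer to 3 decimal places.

70.399

With k distinct regions already seen, the next new one arrives after an expected 25/(25-k) samples.
Sum over k = 0,...,23: E = 25/25 + 25/24 + 25/23 + ... + 25/3 + 25/2 = 70.3990.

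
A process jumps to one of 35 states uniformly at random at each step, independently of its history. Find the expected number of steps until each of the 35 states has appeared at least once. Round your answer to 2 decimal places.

145.14

Split into phases: going from k distinct to k+1 distinct takes on average 35/(35-k) steps.
E[T] = 35/35 + 35/34 + 35/33 + ... + 35/2 + 35/1 = 35·H_{35}.
H_{35} = 4.147, so E[T] = 145.137.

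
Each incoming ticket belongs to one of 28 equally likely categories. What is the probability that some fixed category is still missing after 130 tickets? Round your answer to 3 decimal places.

On each ticket the fixed category fails to appear with probability 27/28.
P(still missing after 130) = (27/28)^130 = 0.0088.

0.009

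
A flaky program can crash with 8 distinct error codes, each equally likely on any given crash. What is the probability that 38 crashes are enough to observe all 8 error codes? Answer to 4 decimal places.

Let A_i be the event that error code i is missing after 38 crashes. By inclusion–exclusion on the A_i,
P(all seen) = Σ_{j=0}^{8} (-1)^j C(8,j)((8-j)/8)^38
= 1.00000 - 0.05005 + 0.00050 - 0.00000 + 0.00000 - 0.00000 + 0.00000 - 0.00000 + 0.00000
= 0.95045.

0.9505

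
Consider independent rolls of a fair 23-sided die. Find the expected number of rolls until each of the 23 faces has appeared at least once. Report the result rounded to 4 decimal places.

85.8887

After k distinct faces have appeared, the next roll gives a new one with probability (23-k)/23, so the expected wait for the (k+1)-th is 23/(23-k).
E[T] = 23/23 + 23/22 + 23/21 + ... + 23/2 + 23/1 = 23·H_{23}.
H_{23} = 3.73429, so E[T] = 85.88870.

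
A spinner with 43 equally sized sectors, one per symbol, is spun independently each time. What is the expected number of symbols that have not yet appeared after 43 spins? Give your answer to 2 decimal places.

For each symbol, P(unseen after 43) = (42/43)^43 = 0.364.
By linearity of expectation, E[unseen] = 43·(42/43)^43 = 15.633.

15.63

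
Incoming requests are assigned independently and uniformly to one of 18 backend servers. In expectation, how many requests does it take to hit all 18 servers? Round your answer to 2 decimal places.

Split into phases: going from k distinct to k+1 distinct takes on average 18/(18-k) requests.
E[T] = 18/18 + 18/17 + 18/16 + ... + 18/2 + 18/1 = 18·H_{18}.
H_{18} = 3.495, so E[T] = 62.912.

62.91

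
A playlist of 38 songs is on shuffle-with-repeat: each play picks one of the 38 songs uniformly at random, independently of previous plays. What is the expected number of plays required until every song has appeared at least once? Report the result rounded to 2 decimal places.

The wait to go from k to k+1 distinct songs is geometric with mean 38/(38-k).
E[T] = 38/38 + 38/37 + 38/36 + ... + 38/2 + 38/1 = 38·H_{38}.
H_{38} = 4.228, so E[T] = 160.660.

160.66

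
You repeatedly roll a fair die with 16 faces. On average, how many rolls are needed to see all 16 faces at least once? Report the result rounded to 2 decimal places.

The wait to go from k to k+1 distinct faces is geometric with mean 16/(16-k).
E[T] = 16/16 + 16/15 + 16/14 + ... + 16/2 + 16/1 = 16·H_{16}.
H_{16} = 3.381, so E[T] = 54.092.

54.09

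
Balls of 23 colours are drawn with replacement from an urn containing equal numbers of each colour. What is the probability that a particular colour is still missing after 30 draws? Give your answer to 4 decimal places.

Each draw misses the fixed colour with probability (23-1)/23 = 22/23, independently.
P(still missing after 30) = (22/23)^30 = 0.26354.

0.2635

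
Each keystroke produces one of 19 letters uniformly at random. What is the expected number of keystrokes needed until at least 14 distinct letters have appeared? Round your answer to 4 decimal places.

24.0237

With k distinct letters already seen, the next new one arrives after an expected 19/(19-k) keystrokes.
Sum over k = 0,...,13: E = 19/19 + 19/18 + 19/17 + ... + 19/7 + 19/6 = 24.02372.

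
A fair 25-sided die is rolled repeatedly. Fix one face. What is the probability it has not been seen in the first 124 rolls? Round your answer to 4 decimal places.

0.0063

On each roll the fixed face fails to appear with probability 24/25.
P(still missing after 124) = (24/25)^124 = 0.00633.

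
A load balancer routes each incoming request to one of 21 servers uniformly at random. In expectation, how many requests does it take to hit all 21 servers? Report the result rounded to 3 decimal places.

Split into phases: going from k distinct to k+1 distinct takes on average 21/(21-k) requests.
E[T] = 21/21 + 21/20 + 21/19 + ... + 21/2 + 21/1 = 21·H_{21}.
H_{21} = 3.6454, so E[T] = 76.5525.

76.553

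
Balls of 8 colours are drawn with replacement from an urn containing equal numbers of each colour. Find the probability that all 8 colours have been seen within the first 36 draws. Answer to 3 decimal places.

By inclusion–exclusion over which colours are missing,
P(all seen) = Σ_{j=0}^{8} (-1)^j C(8,j)((8-j)/8)^36
= 1.0000 - 0.0654 + 0.0009 - 0.0000 + 0.0000 - 0.0000 + 0.0000 - 0.0000 + 0.0000
= 0.9355.

0.936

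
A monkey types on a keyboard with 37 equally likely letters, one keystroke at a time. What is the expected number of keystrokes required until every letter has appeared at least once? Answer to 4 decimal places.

155.4587

Split into phases: going from k distinct to k+1 distinct takes on average 37/(37-k) keystrokes.
E[T] = 37/37 + 37/36 + 37/35 + ... + 37/2 + 37/1 = 37·H_{37}.
H_{37} = 4.20159, so E[T] = 155.45869.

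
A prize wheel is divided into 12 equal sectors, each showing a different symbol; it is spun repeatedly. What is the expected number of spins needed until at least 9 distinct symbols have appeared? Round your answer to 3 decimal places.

With k distinct symbols already seen, the next new one arrives after an expected 12/(12-k) spins.
Sum over k = 0,...,8: E = 12/12 + 12/11 + 12/10 + ... + 12/5 + 12/4 = 15.2385.

15.239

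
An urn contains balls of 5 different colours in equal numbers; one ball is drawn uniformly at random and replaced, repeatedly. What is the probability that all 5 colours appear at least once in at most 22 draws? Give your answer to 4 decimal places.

By inclusion–exclusion over which colours are missing,
P(all seen) = Σ_{j=0}^{5} (-1)^j C(5,j)((5-j)/5)^22
= 1.00000 - 0.03689 + 0.00013 - 0.00000 + 0.00000 - 0.00000
= 0.96324.

0.9632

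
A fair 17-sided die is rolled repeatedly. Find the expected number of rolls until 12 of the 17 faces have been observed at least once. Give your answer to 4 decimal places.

19.6557

With k distinct faces already seen, the next new one arrives after an expected 17/(17-k) rolls.
Sum over k = 0,...,11: E = 17/17 + 17/16 + 17/15 + ... + 17/7 + 17/6 = 19.65573.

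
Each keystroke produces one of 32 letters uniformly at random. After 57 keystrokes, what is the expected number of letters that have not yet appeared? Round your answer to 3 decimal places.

5.239

For each letter, P(unseen after 57) = (31/32)^57 = 0.1637.
By linearity of expectation, E[unseen] = 32·(31/32)^57 = 5.2386.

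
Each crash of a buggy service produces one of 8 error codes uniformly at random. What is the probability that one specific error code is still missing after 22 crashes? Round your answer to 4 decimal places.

Each crash misses the fixed error code with probability (8-1)/8 = 7/8, independently.
P(still missing after 22) = (7/8)^22 = 0.05299.

0.0530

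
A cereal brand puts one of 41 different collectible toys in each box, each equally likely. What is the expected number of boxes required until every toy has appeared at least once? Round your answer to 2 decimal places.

176.42

After k distinct toys have appeared, the next box gives a new one with probability (41-k)/41, so the expected wait for the (k+1)-th is 41/(41-k).
E[T] = 41/41 + 41/40 + 41/39 + ... + 41/2 + 41/1 = 41·H_{41}.
H_{41} = 4.303, so E[T] = 176.420.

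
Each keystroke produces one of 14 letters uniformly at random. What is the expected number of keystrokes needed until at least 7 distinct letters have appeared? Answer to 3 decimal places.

9.222

Going from k to k+1 distinct takes a geometric number of keystrokes with mean 14/(14-k).
Sum over k = 0,...,6: E = 14/14 + 14/13 + 14/12 + ... + 14/9 + 14/8 = 9.2219.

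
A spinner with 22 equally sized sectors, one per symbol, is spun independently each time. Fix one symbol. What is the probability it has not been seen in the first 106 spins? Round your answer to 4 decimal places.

Each spin misses the fixed symbol with probability (22-1)/22 = 21/22, independently.
P(still missing after 106) = (21/22)^106 = 0.00722.

0.0072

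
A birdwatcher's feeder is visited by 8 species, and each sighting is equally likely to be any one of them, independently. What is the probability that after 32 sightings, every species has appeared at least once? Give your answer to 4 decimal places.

Let A_i be the event that species i is missing after 32 sightings. By inclusion–exclusion on the A_i,
P(all seen) = Σ_{j=0}^{8} (-1)^j C(8,j)((8-j)/8)^32
= 1.00000 - 0.11152 + 0.00281 - 0.00002 + 0.00000 - 0.00000 + 0.00000 - 0.00000 + 0.00000
= 0.89128.

0.8913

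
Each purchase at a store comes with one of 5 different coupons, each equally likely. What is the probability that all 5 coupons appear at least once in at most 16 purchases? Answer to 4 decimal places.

0.8621

Let A_i be the event that coupon i is missing after 16 purchases. By inclusion–exclusion on the A_i,
P(all seen) = Σ_{j=0}^{5} (-1)^j C(5,j)((5-j)/5)^16
= 1.00000 - 0.14074 + 0.00282 - 0.00000 + 0.00000 - 0.00000
= 0.86208.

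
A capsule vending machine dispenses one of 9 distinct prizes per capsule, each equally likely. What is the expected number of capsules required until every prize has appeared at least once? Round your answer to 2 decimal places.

25.46

After k distinct prizes have appeared, the next capsule gives a new one with probability (9-k)/9, so the expected wait for the (k+1)-th is 9/(9-k).
E[T] = 9/9 + 9/8 + 9/7 + ... + 9/2 + 9/1 = 9·H_{9}.
H_{9} = 2.829, so E[T] = 25.461.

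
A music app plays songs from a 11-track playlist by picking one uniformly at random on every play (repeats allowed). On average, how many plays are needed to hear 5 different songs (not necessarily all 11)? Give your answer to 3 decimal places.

6.269

Going from k to k+1 distinct takes a geometric number of plays with mean 11/(11-k).
Sum over k = 0,...,4: E = 11/11 + 11/10 + 11/9 + 11/8 + 11/7 = 6.2687.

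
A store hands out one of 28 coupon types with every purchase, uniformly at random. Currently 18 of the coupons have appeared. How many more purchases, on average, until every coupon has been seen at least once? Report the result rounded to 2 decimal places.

82.01

From k distinct to k+1 distinct takes on average 28/(28-k) purchases.
Sum over k = 18,...,27: E = 28/10 + 28/9 + 28/8 + ... + 28/2 + 28/1 = 82.011.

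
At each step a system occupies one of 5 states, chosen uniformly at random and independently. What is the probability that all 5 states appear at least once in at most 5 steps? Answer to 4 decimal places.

0.0384

By inclusion–exclusion over which states are missing,
P(all seen) = Σ_{j=0}^{5} (-1)^j C(5,j)((5-j)/5)^5
= 1.00000 - 1.63840 + 0.77760 - 0.10240 + 0.00160 - 0.00000
= 0.03840.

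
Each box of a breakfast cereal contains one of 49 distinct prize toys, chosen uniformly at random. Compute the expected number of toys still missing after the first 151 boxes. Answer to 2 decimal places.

2.18

For each toy, P(unseen after 151) = (48/49)^151 = 0.044.
By linearity of expectation, E[unseen] = 49·(48/49)^151 = 2.178.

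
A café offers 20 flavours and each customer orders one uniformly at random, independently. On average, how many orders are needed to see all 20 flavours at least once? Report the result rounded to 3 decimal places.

The wait to go from k to k+1 distinct flavours is geometric with mean 20/(20-k).
E[T] = 20/20 + 20/19 + 20/18 + ... + 20/2 + 20/1 = 20·H_{20}.
H_{20} = 3.5977, so E[T] = 71.9548.

71.955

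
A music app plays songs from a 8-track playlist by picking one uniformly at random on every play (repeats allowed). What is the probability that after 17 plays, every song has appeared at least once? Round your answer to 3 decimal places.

Let A_i be the event that song i is missing after 17 plays. By inclusion–exclusion on the A_i,
P(all seen) = Σ_{j=0}^{8} (-1)^j C(8,j)((8-j)/8)^17
= 1.0000 - 0.8265 + 0.2105 - 0.0190 + 0.0005 - 0.0000 + 0.0000 - 0.0000 + 0.0000
= 0.3656.

0.366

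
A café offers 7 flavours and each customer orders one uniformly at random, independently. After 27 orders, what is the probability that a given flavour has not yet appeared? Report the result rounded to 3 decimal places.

Each order misses the fixed flavour with probability (7-1)/7 = 6/7, independently.
P(still missing after 27) = (6/7)^27 = 0.0156.

0.016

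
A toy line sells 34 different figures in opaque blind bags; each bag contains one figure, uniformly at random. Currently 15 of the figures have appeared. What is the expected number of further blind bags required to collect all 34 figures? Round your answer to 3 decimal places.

120.623

With k distinct figures already seen, the next new one takes an expected 34/(34-k) blind bags.
Sum over k = 15,...,33: E = 34/19 + 34/18 + 34/17 + ... + 34/2 + 34/1 = 120.6231.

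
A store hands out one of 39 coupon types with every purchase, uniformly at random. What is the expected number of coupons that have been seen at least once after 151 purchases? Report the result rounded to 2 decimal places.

For each coupon, P(seen in 151 purchases) = 1 - (38/39)^151 = 0.980.
By linearity of expectation, E[distinct seen] = 39·(1 - (38/39)^151) = 38.228.

38.23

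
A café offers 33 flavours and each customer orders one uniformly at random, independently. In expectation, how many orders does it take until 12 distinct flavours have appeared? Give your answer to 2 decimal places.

Going from k to k+1 distinct takes a geometric number of orders with mean 33/(33-k).
Sum over k = 0,...,11: E = 33/33 + 33/32 + 33/31 + ... + 33/23 + 33/22 = 14.634.

14.63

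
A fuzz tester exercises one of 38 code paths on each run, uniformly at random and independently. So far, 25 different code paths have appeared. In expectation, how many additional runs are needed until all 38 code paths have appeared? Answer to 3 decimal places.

The wait to go from k to k+1 distinct code paths is geometric with mean 38/(38-k).
Sum over k = 25,...,37: E = 38/13 + 38/12 + 38/11 + ... + 38/2 + 38/1 = 120.8451.

120.845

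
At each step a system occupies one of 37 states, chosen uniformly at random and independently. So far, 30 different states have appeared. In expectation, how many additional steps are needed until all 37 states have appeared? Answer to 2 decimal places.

95.94

The wait to go from k to k+1 distinct states is geometric with mean 37/(37-k).
Sum over k = 30,...,36: E = 37/7 + 37/6 + 37/5 + ... + 37/2 + 37/1 = 95.936.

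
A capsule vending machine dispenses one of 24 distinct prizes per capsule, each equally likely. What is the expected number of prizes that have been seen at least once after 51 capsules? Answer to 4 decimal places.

21.2612

For each prize, P(seen in 51 capsules) = 1 - (23/24)^51 = 0.88588.
By linearity of expectation, E[distinct seen] = 24·(1 - (23/24)^51) = 21.26122.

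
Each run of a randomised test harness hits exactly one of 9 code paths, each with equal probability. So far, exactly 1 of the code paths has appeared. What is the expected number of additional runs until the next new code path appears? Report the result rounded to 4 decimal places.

1.1250

Each run yields a new code path with probability (9-1)/9 = 8/9, so the wait is geometric with mean 9/8.
E = 9/8 = 1.12500.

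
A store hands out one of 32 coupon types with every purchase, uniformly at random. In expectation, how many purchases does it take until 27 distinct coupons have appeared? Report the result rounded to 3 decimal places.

Going from k to k+1 distinct takes a geometric number of purchases with mean 32/(32-k).
Sum over k = 0,...,26: E = 32/32 + 32/31 + 32/30 + ... + 32/7 + 32/6 = 56.8052.

56.805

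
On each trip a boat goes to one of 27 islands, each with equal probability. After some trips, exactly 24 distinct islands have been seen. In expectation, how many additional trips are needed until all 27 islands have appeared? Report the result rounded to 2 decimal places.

49.50

With k distinct islands already seen, the next new one takes an expected 27/(27-k) trips.
Sum over k = 24,...,26: E = 27/3 + 27/2 + 27/1 = 49.500.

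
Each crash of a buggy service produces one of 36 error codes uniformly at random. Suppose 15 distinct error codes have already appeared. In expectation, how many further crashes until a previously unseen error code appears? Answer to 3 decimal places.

The number of crashes until the next new error code is geometric with success probability 21/36, so its mean is 36/21.
E = 36/21 = 1.7143.

1.714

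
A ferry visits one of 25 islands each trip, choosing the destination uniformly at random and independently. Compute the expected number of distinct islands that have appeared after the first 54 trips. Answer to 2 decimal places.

For each island, P(seen in 54 trips) = 1 - (24/25)^54 = 0.890.
By linearity of expectation, E[distinct seen] = 25·(1 - (24/25)^54) = 22.242.

22.24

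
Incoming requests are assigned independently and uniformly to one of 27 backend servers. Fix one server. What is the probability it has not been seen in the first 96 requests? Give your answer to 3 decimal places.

0.027

On each request the fixed server fails to appear with probability 26/27.
P(still missing after 96) = (26/27)^96 = 0.0267.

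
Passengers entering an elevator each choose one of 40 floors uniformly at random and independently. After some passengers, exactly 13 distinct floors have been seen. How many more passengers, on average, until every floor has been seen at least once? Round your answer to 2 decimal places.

155.66

The wait to go from k to k+1 distinct floors is geometric with mean 40/(40-k).
Sum over k = 13,...,39: E = 40/27 + 40/26 + 40/25 + ... + 40/2 + 40/1 = 155.658.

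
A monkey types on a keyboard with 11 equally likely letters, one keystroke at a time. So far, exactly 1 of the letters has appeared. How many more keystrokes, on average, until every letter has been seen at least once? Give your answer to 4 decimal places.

32.2187

The wait to go from k to k+1 distinct letters is geometric with mean 11/(11-k).
Sum over k = 1,...,10: E = 11/10 + 11/9 + 11/8 + ... + 11/2 + 11/1 = 32.21865.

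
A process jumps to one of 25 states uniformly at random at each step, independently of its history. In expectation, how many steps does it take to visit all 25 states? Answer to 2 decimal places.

95.40

After k distinct states have appeared, the next step gives a new one with probability (25-k)/25, so the expected wait for the (k+1)-th is 25/(25-k).
E[T] = 25/25 + 25/24 + 25/23 + ... + 25/2 + 25/1 = 25·H_{25}.
H_{25} = 3.816, so E[T] = 95.399.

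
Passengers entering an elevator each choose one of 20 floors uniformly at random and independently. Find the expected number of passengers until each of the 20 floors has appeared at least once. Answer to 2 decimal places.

71.95

After k distinct floors have appeared, the next passenger gives a new one with probability (20-k)/20, so the expected wait for the (k+1)-th is 20/(20-k).
E[T] = 20/20 + 20/19 + 20/18 + ... + 20/2 + 20/1 = 20·H_{20}.
H_{20} = 3.598, so E[T] = 71.955.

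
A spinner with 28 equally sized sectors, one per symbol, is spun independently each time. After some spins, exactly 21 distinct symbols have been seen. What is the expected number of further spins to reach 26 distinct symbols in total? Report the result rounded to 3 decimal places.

The wait to go from k to k+1 distinct symbols is geometric with mean 28/(28-k).
Sum over k = 21,...,25: E = 28/7 + 28/6 + 28/5 + 28/4 + 28/3 = 30.6000.

30.600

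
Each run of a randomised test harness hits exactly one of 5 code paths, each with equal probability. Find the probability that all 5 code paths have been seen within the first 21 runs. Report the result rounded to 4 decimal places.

0.9541

By inclusion–exclusion over which code paths are missing,
P(all seen) = Σ_{j=0}^{5} (-1)^j C(5,j)((5-j)/5)^21
= 1.00000 - 0.04612 + 0.00022 - 0.00000 + 0.00000 - 0.00000
= 0.95410.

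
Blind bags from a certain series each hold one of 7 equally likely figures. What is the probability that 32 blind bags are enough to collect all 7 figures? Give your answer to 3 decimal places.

Let A_i be the event that figure i is missing after 32 blind bags. By inclusion–exclusion on the A_i,
P(all seen) = Σ_{j=0}^{7} (-1)^j C(7,j)((7-j)/7)^32
= 1.0000 - 0.0504 + 0.0004 - 0.0000 + 0.0000 - 0.0000 + 0.0000 - 0.0000
= 0.9500.

0.950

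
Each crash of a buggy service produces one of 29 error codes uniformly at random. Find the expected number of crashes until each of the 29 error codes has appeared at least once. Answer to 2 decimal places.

The wait to go from k to k+1 distinct error codes is geometric with mean 29/(29-k).
E[T] = 29/29 + 29/28 + 29/27 + ... + 29/2 + 29/1 = 29·H_{29}.
H_{29} = 3.962, so E[T] = 114.888.

114.89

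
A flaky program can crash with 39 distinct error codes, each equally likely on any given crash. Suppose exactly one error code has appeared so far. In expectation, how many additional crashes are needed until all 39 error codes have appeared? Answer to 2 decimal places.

164.89

From k distinct to k+1 distinct takes on average 39/(39-k) crashes.
Sum over k = 1,...,38: E = 39/38 + 39/37 + 39/36 + ... + 39/2 + 39/1 = 164.888.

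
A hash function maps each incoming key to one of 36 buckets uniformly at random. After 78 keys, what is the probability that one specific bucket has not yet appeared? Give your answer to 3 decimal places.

Each key misses the fixed bucket with probability (36-1)/36 = 35/36, independently.
P(still missing after 78) = (35/36)^78 = 0.1111.

0.111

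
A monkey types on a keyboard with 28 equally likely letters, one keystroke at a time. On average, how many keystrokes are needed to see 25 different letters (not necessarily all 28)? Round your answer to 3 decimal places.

58.627

Going from k to k+1 distinct takes a geometric number of keystrokes with mean 28/(28-k).
Sum over k = 0,...,24: E = 28/28 + 28/27 + 28/26 + ... + 28/5 + 28/4 = 58.6275.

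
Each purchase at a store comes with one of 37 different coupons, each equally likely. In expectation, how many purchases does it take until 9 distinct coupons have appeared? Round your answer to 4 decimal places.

10.1534

Going from k to k+1 distinct takes a geometric number of purchases with mean 37/(37-k).
Sum over k = 0,...,8: E = 37/37 + 37/36 + 37/35 + ... + 37/30 + 37/29 = 10.15336.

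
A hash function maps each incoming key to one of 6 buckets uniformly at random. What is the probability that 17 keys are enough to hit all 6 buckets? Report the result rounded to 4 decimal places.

0.7446

By inclusion–exclusion over which buckets are missing,
P(all seen) = Σ_{j=0}^{6} (-1)^j C(6,j)((6-j)/6)^17
= 1.00000 - 0.27044 + 0.01522 - 0.00015 + 0.00000 - 0.00000 + 0.00000
= 0.74463.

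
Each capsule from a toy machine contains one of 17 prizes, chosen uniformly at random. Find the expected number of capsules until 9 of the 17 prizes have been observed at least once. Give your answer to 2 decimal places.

12.27

With k distinct prizes already seen, the next new one arrives after an expected 17/(17-k) capsules.
Sum over k = 0,...,8: E = 17/17 + 17/16 + 17/15 + ... + 17/10 + 17/9 = 12.269.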